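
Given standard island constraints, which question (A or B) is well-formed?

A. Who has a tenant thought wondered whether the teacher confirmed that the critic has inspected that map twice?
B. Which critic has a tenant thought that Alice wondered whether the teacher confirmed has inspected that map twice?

A

In B, the wh-phrase is extracted from inside a wh-island (introduced by "whether"), which blocks movement.
In A, the extraction path crosses only that-complement boundaries, which are transparent.
So A is grammatical.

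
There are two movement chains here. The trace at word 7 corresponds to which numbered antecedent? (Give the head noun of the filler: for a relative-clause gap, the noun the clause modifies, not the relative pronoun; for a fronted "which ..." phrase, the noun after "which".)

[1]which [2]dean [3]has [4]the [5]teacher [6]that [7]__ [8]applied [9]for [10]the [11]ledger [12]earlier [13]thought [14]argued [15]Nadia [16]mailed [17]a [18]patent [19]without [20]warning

5

The marked gap is inside the relative clause, the subject of "applied".
Its filler is the head noun "teacher" (via "that"), at word 5.
(The other dependency links word 2 to a gap after word 13.)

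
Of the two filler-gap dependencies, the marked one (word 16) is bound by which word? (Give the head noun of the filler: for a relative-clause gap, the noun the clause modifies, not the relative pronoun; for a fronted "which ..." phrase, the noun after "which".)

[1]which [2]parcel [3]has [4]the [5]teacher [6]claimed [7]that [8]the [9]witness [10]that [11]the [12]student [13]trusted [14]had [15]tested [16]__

2

The marked gap is the direct object of "tested".
Its filler is the fronted wh-phrase "which parcel", at word 2.
(The other dependency links word 9 to a gap after word 13.)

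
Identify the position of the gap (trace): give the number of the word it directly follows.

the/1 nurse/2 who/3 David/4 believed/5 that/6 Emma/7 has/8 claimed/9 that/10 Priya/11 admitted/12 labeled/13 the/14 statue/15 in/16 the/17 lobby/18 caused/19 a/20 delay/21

12

The displaced element is "the nurse" (word 2).
It is linked across 3 clause boundaries (that → that → Ø).
It functions as the subject of "labeled", so the gap sits immediately after word 12 ("admitted").
Base order: David believed that Emma has claimed that Priya admitted that the nurse labeled the statue in the lobby.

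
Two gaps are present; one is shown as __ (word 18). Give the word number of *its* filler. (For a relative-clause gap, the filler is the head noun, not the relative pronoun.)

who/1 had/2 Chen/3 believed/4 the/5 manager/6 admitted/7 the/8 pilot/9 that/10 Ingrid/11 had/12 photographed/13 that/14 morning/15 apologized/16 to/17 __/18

1

The marked gap is the object of the preposition "to" of "apologized".
Its filler is the fronted wh-phrase "who", at word 1.
(The other dependency links word 9 to a gap after word 13.)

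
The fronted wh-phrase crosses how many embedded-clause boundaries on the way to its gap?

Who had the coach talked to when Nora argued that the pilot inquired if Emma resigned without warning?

0

"who" originates inside the matrix clause — no clause boundary is crossed.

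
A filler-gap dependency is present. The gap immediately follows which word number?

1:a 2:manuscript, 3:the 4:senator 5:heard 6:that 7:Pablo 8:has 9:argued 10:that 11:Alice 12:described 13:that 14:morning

The displaced element is "a manuscript" (word 2).
It is linked across 2 clause boundaries (that → that).
It functions as the direct object of "described", so the gap sits immediately after word 12 ("described").
Base order: The senator heard that Pablo has argued that Alice described a manuscript that morning.

12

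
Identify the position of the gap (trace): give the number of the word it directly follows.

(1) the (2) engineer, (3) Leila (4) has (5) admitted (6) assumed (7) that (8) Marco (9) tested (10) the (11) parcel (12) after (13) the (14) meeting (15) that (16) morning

The displaced element is "the engineer" (word 2).
It is linked across 1 clause boundary (Ø).
It functions as the subject of "assumed", so the gap sits immediately after word 5 ("admitted").
Base order: Leila has admitted that the engineer assumed that Marco tested the parcel after the meeting that morning.

5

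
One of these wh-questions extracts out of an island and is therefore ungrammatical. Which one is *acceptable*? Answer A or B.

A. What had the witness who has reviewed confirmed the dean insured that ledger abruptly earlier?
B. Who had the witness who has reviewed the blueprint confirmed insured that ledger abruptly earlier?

In A, the wh-phrase is extracted from inside a complex-NP island (relative clause) (introduced by "who"), which blocks movement.
In B, the extraction path crosses only that-complement boundaries, which are transparent.
So B is grammatical.

B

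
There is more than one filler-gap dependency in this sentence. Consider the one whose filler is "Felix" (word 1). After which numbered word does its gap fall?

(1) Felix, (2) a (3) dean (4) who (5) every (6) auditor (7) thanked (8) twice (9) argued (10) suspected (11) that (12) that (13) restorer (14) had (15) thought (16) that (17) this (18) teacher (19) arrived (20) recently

The displaced element is "Felix" (word 1).
It is linked across 1 clause boundary (Ø).
It functions as the subject of "suspected", so the gap sits immediately after word 9 ("argued").
Base order: A dean who every auditor thanked twice argued that Felix suspected that that restorer had thought that this teacher arrived recently.

9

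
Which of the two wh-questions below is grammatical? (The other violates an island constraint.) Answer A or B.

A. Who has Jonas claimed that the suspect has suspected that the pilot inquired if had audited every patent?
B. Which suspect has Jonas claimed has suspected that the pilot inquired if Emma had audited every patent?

In A, the wh-phrase is extracted from inside a wh-island (introduced by "if"), which blocks movement.
In B, the extraction path crosses only that-complement boundaries, which are transparent.
So B is grammatical.

B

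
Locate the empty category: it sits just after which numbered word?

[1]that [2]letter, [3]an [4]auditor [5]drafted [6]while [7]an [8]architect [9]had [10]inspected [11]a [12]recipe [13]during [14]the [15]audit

The displaced element is "that letter" (word 2).
It functions as the direct object of "drafted", so the gap sits immediately after word 5 ("drafted").
Base order: An auditor drafted that letter while an architect had inspected a recipe during the audit.

5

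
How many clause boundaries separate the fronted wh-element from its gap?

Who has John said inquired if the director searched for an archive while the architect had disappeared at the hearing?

"who" is extracted from the subject of "inquired".
Boundaries crossed, outermost first: [Ø] — 1 in total.

1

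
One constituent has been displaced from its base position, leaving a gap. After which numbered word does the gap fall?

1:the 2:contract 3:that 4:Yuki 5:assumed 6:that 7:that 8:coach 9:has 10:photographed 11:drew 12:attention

10

The displaced element is "the contract" (word 2).
It is linked across 1 clause boundary (that).
It functions as the direct object of "photographed", so the gap sits immediately after word 10 ("photographed").
Base order: Yuki assumed that that coach has photographed the contract.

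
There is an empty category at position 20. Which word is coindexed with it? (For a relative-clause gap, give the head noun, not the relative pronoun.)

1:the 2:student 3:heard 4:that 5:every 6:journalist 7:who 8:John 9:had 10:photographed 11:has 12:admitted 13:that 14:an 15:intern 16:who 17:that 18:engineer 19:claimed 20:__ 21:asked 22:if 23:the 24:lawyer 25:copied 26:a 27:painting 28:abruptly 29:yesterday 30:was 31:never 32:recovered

The gap at 20 is the subject of "asked", inside a relative clause.
The relative pronoun is "who" (word 16); it is bound by the head noun immediately before it.
Its filler is the head noun "intern", at word 15.

15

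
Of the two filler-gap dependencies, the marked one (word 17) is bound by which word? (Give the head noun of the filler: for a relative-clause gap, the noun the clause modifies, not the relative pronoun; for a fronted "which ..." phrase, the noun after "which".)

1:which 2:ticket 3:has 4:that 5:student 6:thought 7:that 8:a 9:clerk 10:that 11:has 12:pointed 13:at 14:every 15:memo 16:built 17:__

2

The marked gap is the direct object of "built".
Its filler is the fronted wh-phrase "which ticket", at word 2.
(The other dependency links word 9 to a gap after word 10.)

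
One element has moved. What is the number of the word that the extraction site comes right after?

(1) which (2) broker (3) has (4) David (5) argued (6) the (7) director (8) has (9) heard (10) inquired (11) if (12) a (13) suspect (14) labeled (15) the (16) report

9

The displaced element is "which broker" (word 2).
It is linked across 2 clause boundaries (Ø → Ø).
It functions as the subject of "inquired", so the gap sits immediately after word 9 ("heard").
Base order: David has argued the director has heard which broker inquired if a suspect labeled the report.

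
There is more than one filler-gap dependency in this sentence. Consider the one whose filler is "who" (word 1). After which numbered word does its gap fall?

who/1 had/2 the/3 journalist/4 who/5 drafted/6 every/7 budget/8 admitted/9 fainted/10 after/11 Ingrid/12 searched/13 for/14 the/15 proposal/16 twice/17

9

The displaced element is "who" (word 1).
It is linked across 1 clause boundary (Ø).
It functions as the subject of "fainted", so the gap sits immediately after word 9 ("admitted").
Base order: The journalist who drafted every budget had admitted that who fainted after Ingrid searched for the proposal twice.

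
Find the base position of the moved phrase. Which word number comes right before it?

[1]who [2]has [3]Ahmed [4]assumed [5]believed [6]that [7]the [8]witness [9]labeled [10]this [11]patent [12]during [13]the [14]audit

The displaced element is "who" (word 1).
It is linked across 1 clause boundary (Ø).
It functions as the subject of "believed", so the gap sits immediately after word 4 ("assumed").
Base order: Ahmed has assumed that who believed that the witness labeled this patent during the audit.

4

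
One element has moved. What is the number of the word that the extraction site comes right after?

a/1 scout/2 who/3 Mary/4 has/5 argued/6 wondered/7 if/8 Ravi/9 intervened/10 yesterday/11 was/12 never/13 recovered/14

6

The displaced element is "a scout" (word 2).
It is linked across 1 clause boundary (Ø).
It functions as the subject of "wondered", so the gap sits immediately after word 6 ("argued").
Base order: Mary has argued a scout wondered if Ravi intervened yesterday.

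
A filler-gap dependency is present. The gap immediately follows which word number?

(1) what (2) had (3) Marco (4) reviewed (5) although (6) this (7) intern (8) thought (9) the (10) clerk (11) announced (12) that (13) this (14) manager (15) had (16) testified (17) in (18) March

4

The displaced element is "what" (word 1).
It functions as the direct object of "reviewed", so the gap sits immediately after word 4 ("reviewed").
Base order: Marco had reviewed what although this intern thought the clerk announced that this manager had testified in March.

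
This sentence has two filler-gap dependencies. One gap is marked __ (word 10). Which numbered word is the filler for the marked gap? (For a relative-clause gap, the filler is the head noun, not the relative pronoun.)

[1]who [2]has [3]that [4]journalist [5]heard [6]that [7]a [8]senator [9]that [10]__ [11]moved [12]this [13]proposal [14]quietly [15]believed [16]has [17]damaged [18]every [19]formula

8

The marked gap is inside the relative clause, the subject of "moved".
Its filler is the head noun "senator" (via "that"), at word 8.
(The other dependency links word 1 to a gap after word 15.)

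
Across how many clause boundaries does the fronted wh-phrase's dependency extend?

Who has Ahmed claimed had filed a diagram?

1

"who" is extracted from the subject of "filed".
Boundaries crossed, outermost first: [Ø] — 1 in total.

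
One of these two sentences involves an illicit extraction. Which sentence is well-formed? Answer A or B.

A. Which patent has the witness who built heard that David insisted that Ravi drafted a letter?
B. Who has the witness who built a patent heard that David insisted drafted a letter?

In A, the wh-phrase is extracted from inside a complex-NP island (relative clause) (introduced by "who"), which blocks movement.
In B, the extraction path crosses only that-complement boundaries, which are transparent.
So B is grammatical.

B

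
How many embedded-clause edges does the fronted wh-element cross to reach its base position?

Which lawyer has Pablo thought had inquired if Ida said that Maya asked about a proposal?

1

"which lawyer" is extracted from the subject of "inquired".
Boundaries crossed, outermost first: [Ø] — 1 in total.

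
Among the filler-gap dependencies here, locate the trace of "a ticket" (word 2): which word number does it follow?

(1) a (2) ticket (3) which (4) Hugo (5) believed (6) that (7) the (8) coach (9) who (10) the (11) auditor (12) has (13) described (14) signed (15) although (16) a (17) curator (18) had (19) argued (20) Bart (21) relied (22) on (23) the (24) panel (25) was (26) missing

14

The displaced element is "a ticket" (word 2).
It is linked across 1 clause boundary (that).
It functions as the direct object of "signed", so the gap sits immediately after word 14 ("signed").
Base order: Hugo believed that the coach who the auditor has described signed a ticket although a curator had argued Bart relied on the panel.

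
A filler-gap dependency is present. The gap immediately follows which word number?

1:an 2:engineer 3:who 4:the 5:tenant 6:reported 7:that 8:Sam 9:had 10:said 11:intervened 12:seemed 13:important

10

The displaced element is "an engineer" (word 2).
It is linked across 2 clause boundaries (that → Ø).
It functions as the subject of "intervened", so the gap sits immediately after word 10 ("said").
Base order: The tenant reported that Sam had said an engineer intervened.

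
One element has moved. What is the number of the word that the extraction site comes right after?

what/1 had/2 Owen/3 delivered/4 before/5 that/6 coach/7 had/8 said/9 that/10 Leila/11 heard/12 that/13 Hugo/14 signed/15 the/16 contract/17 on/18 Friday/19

4

The displaced element is "what" (word 1).
It functions as the direct object of "delivered", so the gap sits immediately after word 4 ("delivered").
Base order: Owen had delivered what before that coach had said that Leila heard that Hugo signed the contract on Friday.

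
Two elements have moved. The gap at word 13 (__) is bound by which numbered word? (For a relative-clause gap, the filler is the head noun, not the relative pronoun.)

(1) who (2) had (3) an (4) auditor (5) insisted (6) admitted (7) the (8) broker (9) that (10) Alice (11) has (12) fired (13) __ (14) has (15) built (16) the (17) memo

8

The marked gap is inside the relative clause, the direct object of "fired".
Its filler is the head noun "broker" (via "that"), at word 8.
(The other dependency links word 1 to a gap after word 5.)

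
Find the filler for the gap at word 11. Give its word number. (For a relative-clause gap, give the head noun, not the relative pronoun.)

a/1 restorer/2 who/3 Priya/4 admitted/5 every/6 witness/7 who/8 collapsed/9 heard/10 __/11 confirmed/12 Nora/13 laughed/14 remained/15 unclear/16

The gap at 11 is the subject of "confirmed", inside a relative clause.
The relative pronoun is "who" (word 3); it is bound by the head noun immediately before it.
Its filler is the head noun "restorer", at word 2.

2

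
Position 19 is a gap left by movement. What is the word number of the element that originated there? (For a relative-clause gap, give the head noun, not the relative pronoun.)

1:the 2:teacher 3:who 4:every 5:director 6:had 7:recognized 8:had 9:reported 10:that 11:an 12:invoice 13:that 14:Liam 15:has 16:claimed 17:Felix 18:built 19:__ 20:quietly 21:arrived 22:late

The gap at 19 is the object of "built", inside a relative clause.
The relative pronoun is "that" (word 13); it is bound by the head noun immediately before it.
Its filler is the head noun "invoice", at word 12.

12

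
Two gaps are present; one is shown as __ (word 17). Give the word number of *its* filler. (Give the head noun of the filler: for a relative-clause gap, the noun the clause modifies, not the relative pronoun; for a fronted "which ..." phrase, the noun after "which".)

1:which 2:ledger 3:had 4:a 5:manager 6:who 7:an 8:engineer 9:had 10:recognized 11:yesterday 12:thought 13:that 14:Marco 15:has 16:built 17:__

2

The marked gap is the direct object of "built".
Its filler is the fronted wh-phrase "which ledger", at word 2.
(The other dependency links word 5 to a gap after word 10.)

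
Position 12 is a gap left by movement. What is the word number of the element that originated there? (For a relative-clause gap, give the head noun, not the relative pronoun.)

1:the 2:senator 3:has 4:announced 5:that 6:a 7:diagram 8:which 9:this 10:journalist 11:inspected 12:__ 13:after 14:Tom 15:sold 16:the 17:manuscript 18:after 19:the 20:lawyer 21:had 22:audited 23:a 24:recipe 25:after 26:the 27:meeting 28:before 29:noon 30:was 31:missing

7

The gap at 12 is the object of "inspected", inside a relative clause.
The relative pronoun is "which" (word 8); it is bound by the head noun immediately before it.
Its filler is the head noun "diagram", at word 7.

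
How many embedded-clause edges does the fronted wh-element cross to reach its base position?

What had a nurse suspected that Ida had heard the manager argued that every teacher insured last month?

3

"what" is extracted from the object of "insured".
Boundaries crossed, outermost first: [that], [Ø], [that] — 3 in total.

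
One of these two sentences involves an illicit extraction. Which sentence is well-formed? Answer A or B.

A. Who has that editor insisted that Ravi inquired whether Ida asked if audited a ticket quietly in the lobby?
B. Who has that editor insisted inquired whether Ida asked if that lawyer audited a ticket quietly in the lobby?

B

In A, the wh-phrase is extracted from inside a wh-island (introduced by "whether"), which blocks movement.
In B, the extraction path crosses only that-complement boundaries, which are transparent.
So B is grammatical.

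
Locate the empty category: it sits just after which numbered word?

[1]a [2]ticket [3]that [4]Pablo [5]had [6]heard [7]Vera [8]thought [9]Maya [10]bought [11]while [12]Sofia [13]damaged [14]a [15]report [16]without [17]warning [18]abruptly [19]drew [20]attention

10

The displaced element is "a ticket" (word 2).
It is linked across 2 clause boundaries (Ø → Ø).
It functions as the direct object of "bought", so the gap sits immediately after word 10 ("bought").
Base order: Pablo had heard Vera thought Maya bought a ticket while Sofia damaged a report without warning abruptly.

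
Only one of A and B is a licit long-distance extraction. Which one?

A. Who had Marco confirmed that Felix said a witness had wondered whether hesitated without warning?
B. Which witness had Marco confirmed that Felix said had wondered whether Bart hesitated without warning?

In A, the wh-phrase is extracted from inside a wh-island (introduced by "whether"), which blocks movement.
In B, the extraction path crosses only that-complement boundaries, which are transparent.
So B is grammatical.

B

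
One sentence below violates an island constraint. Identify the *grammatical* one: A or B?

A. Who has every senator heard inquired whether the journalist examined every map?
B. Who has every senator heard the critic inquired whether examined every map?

In B, the wh-phrase is extracted from inside a wh-island (introduced by "whether"), which blocks movement.
In A, the extraction path crosses only that-complement boundaries, which are transparent.
So A is grammatical.

A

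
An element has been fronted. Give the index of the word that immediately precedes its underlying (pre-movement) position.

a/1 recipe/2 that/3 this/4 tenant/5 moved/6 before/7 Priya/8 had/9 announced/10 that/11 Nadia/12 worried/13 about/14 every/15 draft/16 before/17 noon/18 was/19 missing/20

The displaced element is "a recipe" (word 2).
It functions as the direct object of "moved", so the gap sits immediately after word 6 ("moved").
Base order: This tenant moved a recipe before Priya had announced that Nadia worried about every draft before noon.

6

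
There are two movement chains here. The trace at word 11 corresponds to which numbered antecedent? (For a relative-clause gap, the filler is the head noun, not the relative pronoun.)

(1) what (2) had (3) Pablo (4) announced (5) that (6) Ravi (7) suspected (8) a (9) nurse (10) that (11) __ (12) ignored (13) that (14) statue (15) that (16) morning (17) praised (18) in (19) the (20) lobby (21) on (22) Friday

9

The marked gap is inside the relative clause, the subject of "ignored".
Its filler is the head noun "nurse" (via "that"), at word 9.
(The other dependency links word 1 to a gap after word 17.)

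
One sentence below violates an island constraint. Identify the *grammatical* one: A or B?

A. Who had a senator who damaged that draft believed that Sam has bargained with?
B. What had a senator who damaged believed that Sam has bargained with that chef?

A

In B, the wh-phrase is extracted from inside a complex-NP island (relative clause) (introduced by "who"), which blocks movement.
In A, the extraction path crosses only that-complement boundaries, which are transparent.
So A is grammatical.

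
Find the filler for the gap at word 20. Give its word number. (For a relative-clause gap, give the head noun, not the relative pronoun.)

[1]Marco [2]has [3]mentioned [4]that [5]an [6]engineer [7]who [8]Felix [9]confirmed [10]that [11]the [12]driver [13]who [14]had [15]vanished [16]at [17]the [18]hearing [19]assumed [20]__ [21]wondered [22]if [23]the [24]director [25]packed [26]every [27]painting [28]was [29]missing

The gap at 20 is the subject of "wondered", inside a relative clause.
The relative pronoun is "who" (word 7); it is bound by the head noun immediately before it.
Its filler is the head noun "engineer", at word 6.

6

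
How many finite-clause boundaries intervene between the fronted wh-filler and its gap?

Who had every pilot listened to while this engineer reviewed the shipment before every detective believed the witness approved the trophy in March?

0

"who" originates inside the matrix clause — no clause boundary is crossed.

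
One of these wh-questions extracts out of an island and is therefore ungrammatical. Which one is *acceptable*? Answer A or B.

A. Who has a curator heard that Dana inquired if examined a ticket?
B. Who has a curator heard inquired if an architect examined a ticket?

In A, the wh-phrase is extracted from inside a wh-island (introduced by "if"), which blocks movement.
In B, the extraction path crosses only that-complement boundaries, which are transparent.
So B is grammatical.

B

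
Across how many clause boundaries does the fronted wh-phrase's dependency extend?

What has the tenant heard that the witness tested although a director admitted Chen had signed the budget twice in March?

"what" is extracted from the object of "tested".
Boundaries crossed, outermost first: [that] — 1 in total.

1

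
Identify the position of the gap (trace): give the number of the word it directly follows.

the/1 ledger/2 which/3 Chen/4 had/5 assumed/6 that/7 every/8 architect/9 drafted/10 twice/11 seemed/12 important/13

The displaced element is "the ledger" (word 2).
It is linked across 1 clause boundary (that).
It functions as the direct object of "drafted", so the gap sits immediately after word 10 ("drafted").
Base order: Chen had assumed that every architect drafted the ledger twice.

10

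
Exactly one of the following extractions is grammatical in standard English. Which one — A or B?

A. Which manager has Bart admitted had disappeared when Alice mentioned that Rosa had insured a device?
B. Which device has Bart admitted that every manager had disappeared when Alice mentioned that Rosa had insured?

In B, the wh-phrase is extracted from inside an adjunct island (introduced by "when"), which blocks movement.
In A, the extraction path crosses only that-complement boundaries, which are transparent.
So A is grammatical.

A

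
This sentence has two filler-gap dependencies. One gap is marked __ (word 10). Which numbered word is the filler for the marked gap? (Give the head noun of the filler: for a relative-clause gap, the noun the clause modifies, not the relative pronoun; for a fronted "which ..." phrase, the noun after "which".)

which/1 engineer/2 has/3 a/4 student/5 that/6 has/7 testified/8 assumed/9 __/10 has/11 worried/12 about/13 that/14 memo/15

The marked gap is the subject of "worried".
Its filler is the fronted wh-phrase "which engineer", at word 2.
(The other dependency links word 5 to a gap after word 6.)

2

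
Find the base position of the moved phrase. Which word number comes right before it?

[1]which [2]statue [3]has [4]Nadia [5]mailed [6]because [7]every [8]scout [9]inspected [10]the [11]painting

5

The displaced element is "which statue" (word 2).
It functions as the direct object of "mailed", so the gap sits immediately after word 5 ("mailed").
Base order: Nadia has mailed which statue because every scout inspected the painting.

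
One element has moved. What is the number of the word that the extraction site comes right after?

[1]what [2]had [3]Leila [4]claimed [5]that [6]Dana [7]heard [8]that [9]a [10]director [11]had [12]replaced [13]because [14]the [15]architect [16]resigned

The displaced element is "what" (word 1).
It is linked across 2 clause boundaries (that → that).
It functions as the direct object of "replaced", so the gap sits immediately after word 12 ("replaced").
Base order: Leila had claimed that Dana heard that a director had replaced what because the architect resigned.

12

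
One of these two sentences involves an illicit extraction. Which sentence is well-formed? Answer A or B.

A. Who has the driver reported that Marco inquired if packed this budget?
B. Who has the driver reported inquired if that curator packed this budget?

In A, the wh-phrase is extracted from inside a wh-island (introduced by "if"), which blocks movement.
In B, the extraction path crosses only that-complement boundaries, which are transparent.
So B is grammatical.

B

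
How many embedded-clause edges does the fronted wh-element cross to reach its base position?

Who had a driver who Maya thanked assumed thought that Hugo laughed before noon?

"who" is extracted from the subject of "thought".
Boundaries crossed, outermost first: [Ø] — 1 in total.

1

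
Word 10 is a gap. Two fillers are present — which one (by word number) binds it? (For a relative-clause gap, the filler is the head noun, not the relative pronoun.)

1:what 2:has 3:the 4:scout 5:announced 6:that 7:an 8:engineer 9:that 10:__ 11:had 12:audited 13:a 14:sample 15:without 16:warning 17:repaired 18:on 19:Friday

8

The marked gap is inside the relative clause, the subject of "audited".
Its filler is the head noun "engineer" (via "that"), at word 8.
(The other dependency links word 1 to a gap after word 17.)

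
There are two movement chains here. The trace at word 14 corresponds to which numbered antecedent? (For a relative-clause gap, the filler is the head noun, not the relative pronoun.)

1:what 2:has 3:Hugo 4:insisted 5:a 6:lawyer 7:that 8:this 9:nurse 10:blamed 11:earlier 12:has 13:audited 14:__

The marked gap is the direct object of "audited".
Its filler is the fronted wh-phrase "what", at word 1.
(The other dependency links word 6 to a gap after word 10.)

1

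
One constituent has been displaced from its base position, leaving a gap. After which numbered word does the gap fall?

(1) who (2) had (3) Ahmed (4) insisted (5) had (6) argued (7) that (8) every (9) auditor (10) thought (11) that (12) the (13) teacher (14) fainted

The displaced element is "who" (word 1).
It is linked across 1 clause boundary (Ø).
It functions as the subject of "argued", so the gap sits immediately after word 4 ("insisted").
Base order: Ahmed had insisted that who had argued that every auditor thought that the teacher fainted.

4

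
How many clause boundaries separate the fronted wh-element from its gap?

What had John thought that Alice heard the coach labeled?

2

"what" is extracted from the object of "labeled".
Boundaries crossed, outermost first: [that], [Ø] — 2 in total.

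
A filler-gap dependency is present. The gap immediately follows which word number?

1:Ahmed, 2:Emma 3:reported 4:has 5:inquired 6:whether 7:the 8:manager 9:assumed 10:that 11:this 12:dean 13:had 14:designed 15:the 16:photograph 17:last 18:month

The displaced element is "Ahmed" (word 1).
It is linked across 1 clause boundary (Ø).
It functions as the subject of "inquired", so the gap sits immediately after word 3 ("reported").
Base order: Emma reported Ahmed has inquired whether the manager assumed that this dean had designed the photograph last month.

3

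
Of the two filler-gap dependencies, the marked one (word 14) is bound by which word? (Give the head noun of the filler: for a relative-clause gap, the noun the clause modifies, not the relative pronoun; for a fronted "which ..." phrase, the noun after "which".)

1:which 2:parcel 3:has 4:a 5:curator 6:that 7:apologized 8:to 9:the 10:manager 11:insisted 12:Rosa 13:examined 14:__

The marked gap is the direct object of "examined".
Its filler is the fronted wh-phrase "which parcel", at word 2.
(The other dependency links word 5 to a gap after word 6.)

2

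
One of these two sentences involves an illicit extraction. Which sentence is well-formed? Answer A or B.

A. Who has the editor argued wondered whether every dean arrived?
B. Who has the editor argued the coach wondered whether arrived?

In B, the wh-phrase is extracted from inside a wh-island (introduced by "whether"), which blocks movement.
In A, the extraction path crosses only that-complement boundaries, which are transparent.
So A is grammatical.

A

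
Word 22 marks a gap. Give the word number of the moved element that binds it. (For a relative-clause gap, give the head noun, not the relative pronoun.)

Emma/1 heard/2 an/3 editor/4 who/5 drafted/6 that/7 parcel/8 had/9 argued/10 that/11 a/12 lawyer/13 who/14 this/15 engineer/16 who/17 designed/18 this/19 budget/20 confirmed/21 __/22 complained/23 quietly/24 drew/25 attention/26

The gap at 22 is the subject of "complained", inside a relative clause.
The relative pronoun is "who" (word 14); it is bound by the head noun immediately before it.
Its filler is the head noun "lawyer", at word 13.

13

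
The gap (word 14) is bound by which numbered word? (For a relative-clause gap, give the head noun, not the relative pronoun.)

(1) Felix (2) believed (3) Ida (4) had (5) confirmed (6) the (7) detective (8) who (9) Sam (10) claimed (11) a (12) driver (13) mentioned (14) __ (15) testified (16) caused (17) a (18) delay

7

The gap at 14 is the subject of "testified", inside a relative clause.
The relative pronoun is "who" (word 8); it is bound by the head noun immediately before it.
Its filler is the head noun "detective", at word 7.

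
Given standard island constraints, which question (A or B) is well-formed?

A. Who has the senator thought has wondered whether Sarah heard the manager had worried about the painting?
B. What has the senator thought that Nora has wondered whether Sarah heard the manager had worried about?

A

In B, the wh-phrase is extracted from inside a wh-island (introduced by "whether"), which blocks movement.
In A, the extraction path crosses only that-complement boundaries, which are transparent.
So A is grammatical.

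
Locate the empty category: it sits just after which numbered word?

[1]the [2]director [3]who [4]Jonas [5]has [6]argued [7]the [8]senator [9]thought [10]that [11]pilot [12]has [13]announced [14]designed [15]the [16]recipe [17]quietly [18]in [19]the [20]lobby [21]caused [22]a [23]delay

13

The displaced element is "the director" (word 2).
It is linked across 3 clause boundaries (Ø → Ø → Ø).
It functions as the subject of "designed", so the gap sits immediately after word 13 ("announced").
Base order: Jonas has argued the senator thought that pilot has announced that the director designed the recipe quietly in the lobby.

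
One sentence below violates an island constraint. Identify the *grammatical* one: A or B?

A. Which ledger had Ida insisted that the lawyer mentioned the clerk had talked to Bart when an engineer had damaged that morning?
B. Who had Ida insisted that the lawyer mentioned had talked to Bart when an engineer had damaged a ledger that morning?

In A, the wh-phrase is extracted from inside an adjunct island (introduced by "when"), which blocks movement.
In B, the extraction path crosses only that-complement boundaries, which are transparent.
So B is grammatical.

B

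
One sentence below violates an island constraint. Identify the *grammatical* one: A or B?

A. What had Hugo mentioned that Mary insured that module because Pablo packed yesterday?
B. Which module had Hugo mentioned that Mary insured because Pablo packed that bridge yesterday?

B

In A, the wh-phrase is extracted from inside an adjunct island (introduced by "because"), which blocks movement.
In B, the extraction path crosses only that-complement boundaries, which are transparent.
So B is grammatical.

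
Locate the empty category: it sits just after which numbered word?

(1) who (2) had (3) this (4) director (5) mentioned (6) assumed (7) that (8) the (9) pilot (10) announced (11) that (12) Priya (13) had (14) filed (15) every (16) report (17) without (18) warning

The displaced element is "who" (word 1).
It is linked across 1 clause boundary (Ø).
It functions as the subject of "assumed", so the gap sits immediately after word 5 ("mentioned").
Base order: This director had mentioned that who assumed that the pilot announced that Priya had filed every report without warning.

5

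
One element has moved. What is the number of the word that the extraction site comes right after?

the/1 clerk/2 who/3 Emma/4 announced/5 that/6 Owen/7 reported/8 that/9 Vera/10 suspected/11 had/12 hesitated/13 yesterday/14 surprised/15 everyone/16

11

The displaced element is "the clerk" (word 2).
It is linked across 3 clause boundaries (that → that → Ø).
It functions as the subject of "hesitated", so the gap sits immediately after word 11 ("suspected").
Base order: Emma announced that Owen reported that Vera suspected that the clerk had hesitated yesterday.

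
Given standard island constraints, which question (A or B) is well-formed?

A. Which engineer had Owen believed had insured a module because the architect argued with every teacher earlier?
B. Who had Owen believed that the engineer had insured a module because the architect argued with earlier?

In B, the wh-phrase is extracted from inside an adjunct island (introduced by "because"), which blocks movement.
In A, the extraction path crosses only that-complement boundaries, which are transparent.
So A is grammatical.

A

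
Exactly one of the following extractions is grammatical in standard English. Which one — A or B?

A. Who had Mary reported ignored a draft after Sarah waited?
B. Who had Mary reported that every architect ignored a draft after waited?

In B, the wh-phrase is extracted from inside an adjunct island (introduced by "after"), which blocks movement.
In A, the extraction path crosses only that-complement boundaries, which are transparent.
So A is grammatical.

A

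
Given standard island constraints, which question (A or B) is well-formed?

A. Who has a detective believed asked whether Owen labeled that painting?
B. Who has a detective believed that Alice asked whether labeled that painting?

A

In B, the wh-phrase is extracted from inside a wh-island (introduced by "whether"), which blocks movement.
In A, the extraction path crosses only that-complement boundaries, which are transparent.
So A is grammatical.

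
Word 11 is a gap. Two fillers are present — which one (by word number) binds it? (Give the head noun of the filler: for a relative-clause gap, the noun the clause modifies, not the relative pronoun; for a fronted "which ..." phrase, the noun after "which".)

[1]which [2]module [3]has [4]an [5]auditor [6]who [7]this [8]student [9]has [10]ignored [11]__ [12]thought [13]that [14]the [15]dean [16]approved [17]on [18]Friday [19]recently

The marked gap is inside the relative clause, the direct object of "ignored".
Its filler is the head noun "auditor" (via "who"), at word 5.
(The other dependency links word 2 to a gap after word 16.)

5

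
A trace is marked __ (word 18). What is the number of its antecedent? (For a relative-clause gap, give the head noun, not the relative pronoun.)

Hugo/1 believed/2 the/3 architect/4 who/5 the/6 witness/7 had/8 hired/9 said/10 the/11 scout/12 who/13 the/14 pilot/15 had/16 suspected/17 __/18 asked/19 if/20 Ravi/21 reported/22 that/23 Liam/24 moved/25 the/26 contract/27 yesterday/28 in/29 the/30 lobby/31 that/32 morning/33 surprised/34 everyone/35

12

The gap at 18 is the subject of "asked", inside a relative clause.
The relative pronoun is "who" (word 13); it is bound by the head noun immediately before it.
Its filler is the head noun "scout", at word 12.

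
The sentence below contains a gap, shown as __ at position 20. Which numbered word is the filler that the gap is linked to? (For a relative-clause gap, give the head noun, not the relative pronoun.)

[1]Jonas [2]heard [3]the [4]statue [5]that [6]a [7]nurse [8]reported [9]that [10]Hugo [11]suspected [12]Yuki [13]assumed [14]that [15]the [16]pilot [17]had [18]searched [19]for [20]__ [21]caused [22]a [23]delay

The gap at 20 is the prepositional object of "searched", inside a relative clause.
The relative pronoun is "that" (word 5); it is bound by the head noun immediately before it.
Its filler is the head noun "statue", at word 4.

4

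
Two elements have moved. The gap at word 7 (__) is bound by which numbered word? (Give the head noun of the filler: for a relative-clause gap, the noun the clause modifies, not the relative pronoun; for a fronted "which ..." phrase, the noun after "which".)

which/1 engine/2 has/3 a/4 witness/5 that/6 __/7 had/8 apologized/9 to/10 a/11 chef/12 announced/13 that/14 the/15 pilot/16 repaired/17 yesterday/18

The marked gap is inside the relative clause, the subject of "apologized".
Its filler is the head noun "witness" (via "that"), at word 5.
(The other dependency links word 2 to a gap after word 17.)

5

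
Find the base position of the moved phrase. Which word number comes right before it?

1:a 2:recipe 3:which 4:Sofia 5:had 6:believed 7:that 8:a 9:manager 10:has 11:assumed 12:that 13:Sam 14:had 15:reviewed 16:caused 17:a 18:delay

The displaced element is "a recipe" (word 2).
It is linked across 2 clause boundaries (that → that).
It functions as the direct object of "reviewed", so the gap sits immediately after word 15 ("reviewed").
Base order: Sofia had believed that a manager has assumed that Sam had reviewed a recipe.

15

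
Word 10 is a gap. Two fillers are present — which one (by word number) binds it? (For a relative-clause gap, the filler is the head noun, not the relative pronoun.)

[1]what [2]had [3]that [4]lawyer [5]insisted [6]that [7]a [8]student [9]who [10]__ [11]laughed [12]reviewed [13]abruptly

8

The marked gap is inside the relative clause, the subject of "laughed".
Its filler is the head noun "student" (via "who"), at word 8.
(The other dependency links word 1 to a gap after word 12.)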